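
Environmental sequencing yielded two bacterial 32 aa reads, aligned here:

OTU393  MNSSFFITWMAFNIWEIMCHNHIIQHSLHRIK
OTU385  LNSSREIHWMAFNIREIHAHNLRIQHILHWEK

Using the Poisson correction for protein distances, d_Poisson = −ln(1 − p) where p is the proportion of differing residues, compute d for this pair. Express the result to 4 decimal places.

Differing sites — 1:M/L; 5:F/R; 6:F/E; 8:T/H; 15:W/R; 18:M/H; 19:C/A; 22:H/L; 23:I/R; 27:S/I; 30:R/W; 31:I/E.
p = 12/32 = 0.375000.
d = −ln(1 − 0.375000) = −ln(0.625000) = 0.4700.

0.4700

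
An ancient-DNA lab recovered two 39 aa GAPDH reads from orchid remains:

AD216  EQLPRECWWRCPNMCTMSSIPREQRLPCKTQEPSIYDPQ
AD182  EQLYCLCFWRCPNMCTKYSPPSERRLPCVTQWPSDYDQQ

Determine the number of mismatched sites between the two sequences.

13

The sequences differ at positions 4 (P/Y), 5 (R/C), 6 (E/L), 8 (W/F), 17 (M/K), 18 (S/Y), 20 (I/P), 22 (R/S), 24 (Q/R), 29 (K/V), 32 (E/W), 35 (I/D), 38 (P/Q).
That gives 13 mismatches out of 39 aligned sites, so the Hamming distance is 13.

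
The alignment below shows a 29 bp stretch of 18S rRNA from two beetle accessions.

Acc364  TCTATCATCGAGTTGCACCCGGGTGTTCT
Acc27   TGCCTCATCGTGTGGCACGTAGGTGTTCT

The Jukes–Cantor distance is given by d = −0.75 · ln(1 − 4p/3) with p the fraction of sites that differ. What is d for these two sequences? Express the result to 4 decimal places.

0.3439

The sequences differ at positions 2 (C/G), 3 (T/C), 4 (A/C), 11 (A/T), 14 (T/G), 19 (C/G), 20 (C/T), 21 (G/A).
p = 8/29 = 0.275862.
d = −0.75 · ln(1 − (4/3)·0.275862) = −0.75 · ln(0.632184) = −0.75 · (-0.458575) = 0.3439.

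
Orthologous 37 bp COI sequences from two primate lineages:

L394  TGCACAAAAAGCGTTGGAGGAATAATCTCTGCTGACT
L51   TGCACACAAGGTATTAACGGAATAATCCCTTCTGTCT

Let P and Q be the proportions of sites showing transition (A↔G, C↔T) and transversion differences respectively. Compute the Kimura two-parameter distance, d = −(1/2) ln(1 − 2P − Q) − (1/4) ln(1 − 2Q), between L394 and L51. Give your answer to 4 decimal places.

0.3441

The sequences differ at positions 7 (A/C, transversion), 10 (A/G, transition), 12 (C/T, transition), 13 (G/A, transition), 16 (G/A, transition), 17 (G/A, transition), 18 (A/C, transversion), 28 (T/C, transition), 31 (G/T, transversion), 35 (A/T, transversion).
Of the 10 differences, 6 transitions and 4 transversions over 37 sites: P = 6/37 = 0.162162, Q = 4/37 = 0.108108.
d = −0.5·ln(0.567568) − 0.25·ln(0.783784) = −0.5·(-0.566395) − 0.25·(-0.243622) = 0.3441.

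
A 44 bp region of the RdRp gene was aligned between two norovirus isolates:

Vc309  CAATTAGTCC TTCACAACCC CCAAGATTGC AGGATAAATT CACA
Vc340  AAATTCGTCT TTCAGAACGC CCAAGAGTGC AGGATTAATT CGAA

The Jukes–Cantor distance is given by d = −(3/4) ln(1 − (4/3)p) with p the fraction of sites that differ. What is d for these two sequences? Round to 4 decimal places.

Mismatches occur at site 1 (C↔A), site 6 (A↔C), site 10 (C↔T), site 15 (C↔G), site 19 (C↔G), site 27 (T↔G), site 36 (A↔T), site 42 (A↔G), site 43 (C↔A).
p = 9/44 = 0.204545.
d = −0.75 · ln(1 − (4/3)·0.204545) = −0.75 · ln(0.727273) = −0.75 · (-0.318453) = 0.2388.

0.2388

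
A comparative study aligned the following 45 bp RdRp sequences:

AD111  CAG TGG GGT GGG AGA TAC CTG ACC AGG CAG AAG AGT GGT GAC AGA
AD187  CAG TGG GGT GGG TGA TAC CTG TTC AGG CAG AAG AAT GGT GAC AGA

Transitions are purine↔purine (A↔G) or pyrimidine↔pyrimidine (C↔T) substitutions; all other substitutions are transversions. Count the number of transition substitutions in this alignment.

2

Differing sites — 13:A/T (Tv); 22:A/T (Tv); 23:C/T (Ti); 35:G/A (Ti).
Of the 4 differences, 2 transitions and 2 transversions, so the answer is 2.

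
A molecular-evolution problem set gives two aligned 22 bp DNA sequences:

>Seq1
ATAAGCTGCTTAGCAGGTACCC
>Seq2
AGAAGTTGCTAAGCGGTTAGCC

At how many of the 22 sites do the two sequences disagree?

6

The sequences differ at positions 2 (T/G), 6 (C/T), 11 (T/A), 15 (A/G), 17 (G/T), 20 (C/G).
That gives 6 mismatches out of 22 aligned sites, so the Hamming distance is 6.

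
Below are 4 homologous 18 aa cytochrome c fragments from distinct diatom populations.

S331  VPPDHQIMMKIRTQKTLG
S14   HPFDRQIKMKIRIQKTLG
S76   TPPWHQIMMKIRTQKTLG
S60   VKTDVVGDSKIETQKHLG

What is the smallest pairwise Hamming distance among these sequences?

2

Pairwise Hamming distances:
  S331 vs S14: 5
  S331 vs S76: 2
  S331 vs S60: 9
  S14 vs S76: 6
  S14 vs S60: 11
  S76 vs S60: 11
The smallest is 2, between S331 and S76.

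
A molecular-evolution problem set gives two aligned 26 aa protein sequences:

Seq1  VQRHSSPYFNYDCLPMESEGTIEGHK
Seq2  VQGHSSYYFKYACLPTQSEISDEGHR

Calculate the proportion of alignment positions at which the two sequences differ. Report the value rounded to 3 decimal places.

The sequences differ at positions 3 (R/G), 7 (P/Y), 10 (N/K), 12 (D/A), 16 (M/T), 17 (E/Q), 20 (G/I), 21 (T/S), 22 (I/D), 26 (K/R).
There are 10 differences over 26 sites, so p = 10/26 = 0.385.

0.385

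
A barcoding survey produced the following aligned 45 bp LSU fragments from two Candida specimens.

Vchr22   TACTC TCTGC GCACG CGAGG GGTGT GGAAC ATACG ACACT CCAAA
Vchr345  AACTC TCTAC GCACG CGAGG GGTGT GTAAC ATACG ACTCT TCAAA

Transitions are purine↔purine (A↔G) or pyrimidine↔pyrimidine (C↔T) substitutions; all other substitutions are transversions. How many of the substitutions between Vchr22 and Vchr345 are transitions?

The sequences differ at positions 1 (T/A, transversion), 9 (G/A, transition), 27 (G/T, transversion), 38 (A/T, transversion), 41 (C/T, transition).
Of the 5 differences, 2 transitions and 3 transversions, so the answer is 2.

2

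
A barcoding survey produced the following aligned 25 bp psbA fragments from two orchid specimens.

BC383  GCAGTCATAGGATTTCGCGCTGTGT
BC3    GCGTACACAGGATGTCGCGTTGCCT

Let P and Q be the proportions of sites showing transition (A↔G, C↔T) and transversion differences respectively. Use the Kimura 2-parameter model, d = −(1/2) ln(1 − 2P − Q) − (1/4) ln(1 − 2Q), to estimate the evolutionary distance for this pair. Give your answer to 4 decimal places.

0.4234

Differing sites — 3:A/G (Ti); 4:G/T (Tv); 5:T/A (Tv); 8:T/C (Ti); 14:T/G (Tv); 20:C/T (Ti); 23:T/C (Ti); 24:G/C (Tv).
Of the 8 differences, 4 transitions and 4 transversions over 25 sites: P = 4/25 = 0.160000, Q = 4/25 = 0.160000.
d = −0.5·ln(0.520000) − 0.25·ln(0.680000) = −0.5·(-0.653926) − 0.25·(-0.385662) = 0.4234.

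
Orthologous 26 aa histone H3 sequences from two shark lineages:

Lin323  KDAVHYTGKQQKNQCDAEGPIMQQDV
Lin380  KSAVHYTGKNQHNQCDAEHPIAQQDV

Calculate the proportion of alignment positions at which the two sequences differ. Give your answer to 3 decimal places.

Mismatches occur at site 2 (D↔S), site 10 (Q↔N), site 12 (K↔H), site 19 (G↔H), site 22 (M↔A).
There are 5 differences over 26 sites, so p = 5/26 = 0.192.

0.192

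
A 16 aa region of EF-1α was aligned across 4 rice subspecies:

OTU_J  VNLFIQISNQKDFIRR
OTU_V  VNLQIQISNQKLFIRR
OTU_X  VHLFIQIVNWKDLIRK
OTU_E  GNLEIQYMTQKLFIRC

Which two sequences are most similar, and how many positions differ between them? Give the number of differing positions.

Pairwise Hamming distances:
  OTU_J vs OTU_V: 2
  OTU_J vs OTU_X: 5
  OTU_J vs OTU_E: 7
  OTU_V vs OTU_X: 7
  OTU_V vs OTU_E: 6
  OTU_X vs OTU_E: 10
The smallest is 2, between OTU_J and OTU_V.

2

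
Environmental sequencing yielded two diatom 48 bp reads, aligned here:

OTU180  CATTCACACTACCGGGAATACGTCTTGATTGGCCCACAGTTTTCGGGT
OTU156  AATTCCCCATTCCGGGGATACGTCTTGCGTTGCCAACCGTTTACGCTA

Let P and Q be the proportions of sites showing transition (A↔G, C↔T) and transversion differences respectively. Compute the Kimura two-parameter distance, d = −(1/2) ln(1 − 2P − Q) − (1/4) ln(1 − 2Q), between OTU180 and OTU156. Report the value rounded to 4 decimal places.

Differing sites — 1:C/A (Tv); 6:A/C (Tv); 8:A/C (Tv); 9:C/A (Tv); 11:A/T (Tv); 17:A/G (Ti); 28:A/C (Tv); 29:T/G (Tv); 31:G/T (Tv); 35:C/A (Tv); 38:A/C (Tv); 43:T/A (Tv); 46:G/C (Tv); 47:G/T (Tv); 48:T/A (Tv).
Of the 15 differences, 1 transition and 14 transversions over 48 sites: P = 1/48 = 0.020833, Q = 14/48 = 0.291667.
d = −0.5·ln(0.666667) − 0.25·ln(0.416666) = −0.5·(-0.405465) − 0.25·(-0.875470) = 0.4216.

0.4216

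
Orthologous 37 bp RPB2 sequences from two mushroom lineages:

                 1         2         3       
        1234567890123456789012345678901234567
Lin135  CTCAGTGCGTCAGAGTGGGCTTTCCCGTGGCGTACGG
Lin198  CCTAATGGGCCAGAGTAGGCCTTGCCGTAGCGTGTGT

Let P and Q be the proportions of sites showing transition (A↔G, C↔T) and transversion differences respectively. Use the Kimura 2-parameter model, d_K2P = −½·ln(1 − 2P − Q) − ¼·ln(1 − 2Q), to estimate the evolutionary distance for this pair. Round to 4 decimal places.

The sequences differ at positions 2 (T/C, transition), 3 (C/T, transition), 5 (G/A, transition), 8 (C/G, transversion), 10 (T/C, transition), 17 (G/A, transition), 21 (T/C, transition), 24 (C/G, transversion), 29 (G/A, transition), 34 (A/G, transition), 35 (C/T, transition), 37 (G/T, transversion).
Of the 12 differences, 9 transitions and 3 transversions over 37 sites: P = 9/37 = 0.243243, Q = 3/37 = 0.081081.
d = −0.5·ln(0.432433) − 0.25·ln(0.837838) = −0.5·(-0.838328) − 0.25·(-0.176931) = 0.4634.

0.4634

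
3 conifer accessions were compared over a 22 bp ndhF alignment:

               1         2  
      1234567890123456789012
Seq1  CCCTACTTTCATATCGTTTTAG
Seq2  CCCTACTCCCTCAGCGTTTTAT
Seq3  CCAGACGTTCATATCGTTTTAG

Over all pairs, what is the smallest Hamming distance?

Pairwise Hamming distances:
  Seq1 vs Seq2: 6
  Seq1 vs Seq3: 3
  Seq2 vs Seq3: 9
The smallest is 3, between Seq1 and Seq3.

3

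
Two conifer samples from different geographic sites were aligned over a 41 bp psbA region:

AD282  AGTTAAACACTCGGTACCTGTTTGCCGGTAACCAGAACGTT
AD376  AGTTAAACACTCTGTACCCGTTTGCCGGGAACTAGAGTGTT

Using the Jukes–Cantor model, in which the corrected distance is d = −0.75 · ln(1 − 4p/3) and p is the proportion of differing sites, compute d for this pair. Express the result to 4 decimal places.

0.1628

Mismatches occur at site 13 (G↔T), site 19 (T↔C), site 29 (T↔G), site 33 (C↔T), site 37 (A↔G), site 38 (C↔T).
p = 6/41 = 0.146341.
d = −0.75 · ln(1 − (4/3)·0.146341) = −0.75 · ln(0.804879) = −0.75 · (-0.217063) = 0.1628.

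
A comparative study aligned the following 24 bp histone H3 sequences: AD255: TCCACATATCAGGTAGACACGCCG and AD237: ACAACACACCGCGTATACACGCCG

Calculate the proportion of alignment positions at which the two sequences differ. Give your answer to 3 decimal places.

The sequences differ at positions 1 (T/A), 3 (C/A), 7 (T/C), 9 (T/C), 11 (A/G), 12 (G/C), 16 (G/T).
There are 7 differences over 24 sites, so p = 7/24 = 0.292.

0.292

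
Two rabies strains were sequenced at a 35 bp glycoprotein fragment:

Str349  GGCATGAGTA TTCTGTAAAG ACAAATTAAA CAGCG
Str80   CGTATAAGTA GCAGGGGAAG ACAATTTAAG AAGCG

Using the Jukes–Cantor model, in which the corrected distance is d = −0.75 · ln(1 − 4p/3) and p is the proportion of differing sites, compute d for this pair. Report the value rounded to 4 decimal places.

0.4582

The sequences differ at positions 1 (G/C), 3 (C/T), 6 (G/A), 11 (T/G), 12 (T/C), 13 (C/A), 14 (T/G), 16 (T/G), 17 (A/G), 25 (A/T), 30 (A/G), 31 (C/A).
p = 12/35 = 0.342857.
d = −0.75 · ln(1 − (4/3)·0.342857) = −0.75 · ln(0.542857) = −0.75 · (-0.610909) = 0.4582.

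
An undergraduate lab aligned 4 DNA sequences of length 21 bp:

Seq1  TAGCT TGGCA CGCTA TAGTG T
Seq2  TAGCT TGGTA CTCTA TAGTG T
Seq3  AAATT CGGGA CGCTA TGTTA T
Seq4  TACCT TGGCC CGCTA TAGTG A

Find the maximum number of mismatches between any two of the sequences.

10

Pairwise Hamming distances:
  Seq1 vs Seq2: 2
  Seq1 vs Seq3: 8
  Seq1 vs Seq4: 3
  Seq2 vs Seq3: 9
  Seq2 vs Seq4: 5
  Seq3 vs Seq4: 10
The largest is 10, between Seq3 and Seq4.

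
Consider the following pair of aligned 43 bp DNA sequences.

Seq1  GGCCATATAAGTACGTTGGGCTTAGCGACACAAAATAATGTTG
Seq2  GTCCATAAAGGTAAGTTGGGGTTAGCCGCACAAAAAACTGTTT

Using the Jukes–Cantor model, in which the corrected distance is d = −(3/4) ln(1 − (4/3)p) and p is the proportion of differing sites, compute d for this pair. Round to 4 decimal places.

The sequences differ at positions 2 (G/T), 8 (T/A), 10 (A/G), 14 (C/A), 21 (C/G), 27 (G/C), 28 (A/G), 36 (T/A), 38 (A/C), 43 (G/T).
p = 10/43 = 0.232558.
d = −0.75 · ln(1 − (4/3)·0.232558) = −0.75 · ln(0.689923) = −0.75 · (-0.371175) = 0.2784.

0.2784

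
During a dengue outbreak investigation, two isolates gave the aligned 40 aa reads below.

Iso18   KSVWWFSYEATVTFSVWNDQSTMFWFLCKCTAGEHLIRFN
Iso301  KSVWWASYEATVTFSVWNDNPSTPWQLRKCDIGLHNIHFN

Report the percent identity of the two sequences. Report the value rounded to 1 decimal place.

Differing sites — 6:F/A; 20:Q/N; 21:S/P; 22:T/S; 23:M/T; 24:F/P; 26:F/Q; 28:C/R; 31:T/D; 32:A/I; 34:E/L; 36:L/N; 38:R/H.
27 of the 40 sites match, so the percent identity is 27/40 × 100 = 67.5%.

67.5%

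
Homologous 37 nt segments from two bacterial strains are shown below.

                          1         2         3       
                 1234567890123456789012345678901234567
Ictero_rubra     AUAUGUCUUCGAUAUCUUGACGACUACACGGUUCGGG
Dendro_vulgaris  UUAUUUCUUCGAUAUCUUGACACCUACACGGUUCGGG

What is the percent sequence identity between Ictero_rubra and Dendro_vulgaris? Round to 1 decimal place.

89.2%

Mismatches occur at site 1 (A↔U), site 5 (G↔U), site 22 (G↔A), site 23 (A↔C).
33 of the 37 sites match, so the percent identity is 33/37 × 100 = 89.2%.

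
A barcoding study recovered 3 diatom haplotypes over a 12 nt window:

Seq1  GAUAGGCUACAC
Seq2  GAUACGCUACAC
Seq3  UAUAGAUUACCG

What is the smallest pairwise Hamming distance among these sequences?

Pairwise Hamming distances:
  Seq1 vs Seq2: 1
  Seq1 vs Seq3: 5
  Seq2 vs Seq3: 6
The smallest is 1, between Seq1 and Seq2.

1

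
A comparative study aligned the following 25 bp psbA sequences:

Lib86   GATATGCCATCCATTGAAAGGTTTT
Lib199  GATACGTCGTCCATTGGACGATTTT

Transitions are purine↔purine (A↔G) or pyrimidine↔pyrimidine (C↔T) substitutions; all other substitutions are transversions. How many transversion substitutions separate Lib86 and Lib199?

Differing sites — 5:T/C (Ti); 7:C/T (Ti); 9:A/G (Ti); 17:A/G (Ti); 19:A/C (Tv); 21:G/A (Ti).
Of the 6 differences, 5 transitions and 1 transversion, so the answer is 1.

1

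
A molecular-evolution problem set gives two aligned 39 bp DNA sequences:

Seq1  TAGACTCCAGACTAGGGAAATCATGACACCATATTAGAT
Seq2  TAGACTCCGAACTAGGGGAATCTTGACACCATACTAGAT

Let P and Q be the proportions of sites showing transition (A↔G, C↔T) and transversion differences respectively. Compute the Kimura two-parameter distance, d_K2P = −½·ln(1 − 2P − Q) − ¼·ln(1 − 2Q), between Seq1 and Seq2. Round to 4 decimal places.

Mismatches occur at site 9 (A→G, transition), site 10 (G→A, transition), site 18 (A→G, transition), site 23 (A→T, transversion), site 34 (T→C, transition).
Of the 5 differences, 4 transitions and 1 transversion over 39 sites: P = 4/39 = 0.102564, Q = 1/39 = 0.025641.
d = −0.5·ln(0.769231) − 0.25·ln(0.948718) = −0.5·(-0.262364) − 0.25·(-0.052644) = 0.1443.

0.1443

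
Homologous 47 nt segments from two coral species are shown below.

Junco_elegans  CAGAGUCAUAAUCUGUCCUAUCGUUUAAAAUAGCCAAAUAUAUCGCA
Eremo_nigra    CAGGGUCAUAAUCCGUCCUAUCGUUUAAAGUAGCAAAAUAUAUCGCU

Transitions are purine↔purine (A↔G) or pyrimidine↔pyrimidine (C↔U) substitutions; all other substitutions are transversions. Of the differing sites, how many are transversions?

2

The sequences differ at positions 4 (A/G, transition), 14 (U/C, transition), 30 (A/G, transition), 35 (C/A, transversion), 47 (A/U, transversion).
Of the 5 differences, 3 transitions and 2 transversions, so the answer is 2.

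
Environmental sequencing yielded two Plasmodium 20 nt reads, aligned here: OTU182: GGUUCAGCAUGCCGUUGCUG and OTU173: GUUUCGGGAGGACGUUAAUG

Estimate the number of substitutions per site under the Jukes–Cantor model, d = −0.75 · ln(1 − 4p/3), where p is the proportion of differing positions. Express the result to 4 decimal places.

0.4715

The sequences differ at positions 2 (G/U), 6 (A/G), 8 (C/G), 10 (U/G), 12 (C/A), 17 (G/A), 18 (C/A).
p = 7/20 = 0.350000.
d = −0.75 · ln(1 − (4/3)·0.350000) = −0.75 · ln(0.533333) = −0.75 · (-0.628609) = 0.4715.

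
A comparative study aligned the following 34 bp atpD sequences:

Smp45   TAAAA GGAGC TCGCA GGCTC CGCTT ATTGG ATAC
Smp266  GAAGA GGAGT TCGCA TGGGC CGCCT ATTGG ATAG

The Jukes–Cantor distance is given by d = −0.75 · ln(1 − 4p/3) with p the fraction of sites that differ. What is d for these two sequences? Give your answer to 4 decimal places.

Differing sites — 1:T/G; 4:A/G; 10:C/T; 16:G/T; 18:C/G; 19:T/G; 24:T/C; 34:C/G.
p = 8/34 = 0.235294.
d = −0.75 · ln(1 − (4/3)·0.235294) = −0.75 · ln(0.686275) = −0.75 · (-0.376477) = 0.2824.

0.2824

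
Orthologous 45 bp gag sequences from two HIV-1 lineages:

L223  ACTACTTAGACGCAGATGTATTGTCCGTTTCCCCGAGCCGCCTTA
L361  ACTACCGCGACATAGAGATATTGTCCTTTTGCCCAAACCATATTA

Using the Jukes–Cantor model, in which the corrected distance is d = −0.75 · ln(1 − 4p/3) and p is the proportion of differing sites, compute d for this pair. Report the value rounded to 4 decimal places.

The sequences differ at positions 6 (T/C), 7 (T/G), 8 (A/C), 12 (G/A), 13 (C/T), 17 (T/G), 18 (G/A), 27 (G/T), 31 (C/G), 35 (G/A), 37 (G/A), 40 (G/A), 41 (C/T), 42 (C/A).
p = 14/45 = 0.311111.
d = −0.75 · ln(1 − (4/3)·0.311111) = −0.75 · ln(0.585185) = −0.75 · (-0.535827) = 0.4019.

0.4019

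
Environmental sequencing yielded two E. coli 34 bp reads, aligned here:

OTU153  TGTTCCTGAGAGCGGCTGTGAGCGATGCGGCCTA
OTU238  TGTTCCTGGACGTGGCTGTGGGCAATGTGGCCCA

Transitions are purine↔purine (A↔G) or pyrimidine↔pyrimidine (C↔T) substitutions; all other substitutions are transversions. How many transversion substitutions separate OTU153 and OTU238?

Differing sites — 9:A/G (Ti); 10:G/A (Ti); 11:A/C (Tv); 13:C/T (Ti); 21:A/G (Ti); 24:G/A (Ti); 28:C/T (Ti); 33:T/C (Ti).
Of the 8 differences, 7 transitions and 1 transversion, so the answer is 1.

1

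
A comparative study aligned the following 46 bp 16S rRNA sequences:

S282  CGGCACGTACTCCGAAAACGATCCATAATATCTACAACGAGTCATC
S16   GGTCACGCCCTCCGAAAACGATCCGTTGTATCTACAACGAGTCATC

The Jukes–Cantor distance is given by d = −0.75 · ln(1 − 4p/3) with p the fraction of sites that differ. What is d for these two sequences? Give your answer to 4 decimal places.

Differing sites — 1:C/G; 3:G/T; 8:T/C; 9:A/C; 25:A/G; 27:A/T; 28:A/G.
p = 7/46 = 0.152174.
d = −0.75 · ln(1 − (4/3)·0.152174) = −0.75 · ln(0.797101) = −0.75 · (-0.226774) = 0.1701.

0.1701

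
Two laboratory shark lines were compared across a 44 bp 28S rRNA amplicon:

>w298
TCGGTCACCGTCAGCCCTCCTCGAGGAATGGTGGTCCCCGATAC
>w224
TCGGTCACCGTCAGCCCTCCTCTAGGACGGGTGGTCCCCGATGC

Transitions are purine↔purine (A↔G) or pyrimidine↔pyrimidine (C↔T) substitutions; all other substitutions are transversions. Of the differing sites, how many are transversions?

3

Differing sites — 23:G/T (Tv); 28:A/C (Tv); 29:T/G (Tv); 43:A/G (Ti).
Of the 4 differences, 1 transition and 3 transversions, so the answer is 3.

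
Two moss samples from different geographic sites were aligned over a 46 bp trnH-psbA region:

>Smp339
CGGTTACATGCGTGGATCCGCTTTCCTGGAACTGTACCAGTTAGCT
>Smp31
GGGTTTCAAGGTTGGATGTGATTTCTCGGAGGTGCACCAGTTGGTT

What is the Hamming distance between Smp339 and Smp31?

The sequences differ at positions 1 (C/G), 6 (A/T), 9 (T/A), 11 (C/G), 12 (G/T), 18 (C/G), 19 (C/T), 21 (C/A), 26 (C/T), 27 (T/C), 31 (A/G), 32 (C/G), 35 (T/C), 43 (A/G), 45 (C/T).
That gives 15 mismatches out of 46 aligned sites, so the Hamming distance is 15.

15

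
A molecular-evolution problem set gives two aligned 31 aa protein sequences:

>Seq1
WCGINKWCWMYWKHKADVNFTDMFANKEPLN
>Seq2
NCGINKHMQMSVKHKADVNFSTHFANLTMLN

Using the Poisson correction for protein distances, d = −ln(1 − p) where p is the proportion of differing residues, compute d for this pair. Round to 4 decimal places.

0.4895

The sequences differ at positions 1 (W/N), 7 (W/H), 8 (C/M), 9 (W/Q), 11 (Y/S), 12 (W/V), 21 (T/S), 22 (D/T), 23 (M/H), 27 (K/L), 28 (E/T), 29 (P/M).
p = 12/31 = 0.387097.
d = −ln(1 − 0.387097) = −ln(0.612903) = 0.4895.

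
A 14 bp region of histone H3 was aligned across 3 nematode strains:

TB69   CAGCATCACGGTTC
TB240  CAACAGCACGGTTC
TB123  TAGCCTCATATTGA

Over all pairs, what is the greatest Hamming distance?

9

Pairwise Hamming distances:
  TB69 vs TB240: 2
  TB69 vs TB123: 7
  TB240 vs TB123: 9
The largest is 9, between TB240 and TB123.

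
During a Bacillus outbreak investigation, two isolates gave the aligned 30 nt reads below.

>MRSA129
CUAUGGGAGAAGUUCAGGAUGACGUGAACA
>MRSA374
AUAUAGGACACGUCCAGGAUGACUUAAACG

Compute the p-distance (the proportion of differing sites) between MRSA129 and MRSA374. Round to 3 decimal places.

The sequences differ at positions 1 (C/A), 5 (G/A), 9 (G/C), 11 (A/C), 14 (U/C), 24 (G/U), 26 (G/A), 30 (A/G).
There are 8 differences over 30 sites, so p = 8/30 = 0.267.

0.267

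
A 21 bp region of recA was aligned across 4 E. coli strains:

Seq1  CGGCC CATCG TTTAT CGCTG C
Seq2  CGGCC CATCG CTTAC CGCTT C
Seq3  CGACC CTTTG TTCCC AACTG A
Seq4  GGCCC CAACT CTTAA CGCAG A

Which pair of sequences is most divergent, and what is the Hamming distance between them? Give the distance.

13

Pairwise Hamming distances:
  Seq1 vs Seq2: 3
  Seq1 vs Seq3: 9
  Seq1 vs Seq4: 8
  Seq2 vs Seq3: 10
  Seq2 vs Seq4: 8
  Seq3 vs Seq4: 13
The largest is 13, between Seq3 and Seq4.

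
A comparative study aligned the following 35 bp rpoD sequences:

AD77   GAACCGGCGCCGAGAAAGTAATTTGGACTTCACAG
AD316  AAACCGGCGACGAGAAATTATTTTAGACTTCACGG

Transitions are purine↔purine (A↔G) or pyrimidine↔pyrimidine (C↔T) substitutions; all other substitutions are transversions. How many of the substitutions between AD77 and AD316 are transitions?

3

The sequences differ at positions 1 (G/A, transition), 10 (C/A, transversion), 18 (G/T, transversion), 21 (A/T, transversion), 25 (G/A, transition), 34 (A/G, transition).
Of the 6 differences, 3 transitions and 3 transversions, so the answer is 3.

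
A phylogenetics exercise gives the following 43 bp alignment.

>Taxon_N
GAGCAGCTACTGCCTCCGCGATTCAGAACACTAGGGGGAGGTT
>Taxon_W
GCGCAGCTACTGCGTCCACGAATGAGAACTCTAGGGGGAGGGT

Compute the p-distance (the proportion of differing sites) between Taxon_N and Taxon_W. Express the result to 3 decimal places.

Mismatches occur at site 2 (A/C), site 14 (C/G), site 18 (G/A), site 22 (T/A), site 24 (C/G), site 30 (A/T), site 42 (T/G).
There are 7 differences over 43 sites, so p = 7/43 = 0.163.

0.163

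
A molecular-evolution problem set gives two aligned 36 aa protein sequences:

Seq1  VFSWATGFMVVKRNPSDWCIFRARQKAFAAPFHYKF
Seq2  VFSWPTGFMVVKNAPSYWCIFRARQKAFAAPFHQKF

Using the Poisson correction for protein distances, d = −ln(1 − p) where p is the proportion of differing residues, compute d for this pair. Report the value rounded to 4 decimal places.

0.1495

Differing sites — 5:A/P; 13:R/N; 14:N/A; 17:D/Y; 34:Y/Q.
p = 5/36 = 0.138889.
d = −ln(1 − 0.138889) = −ln(0.861111) = 0.1495.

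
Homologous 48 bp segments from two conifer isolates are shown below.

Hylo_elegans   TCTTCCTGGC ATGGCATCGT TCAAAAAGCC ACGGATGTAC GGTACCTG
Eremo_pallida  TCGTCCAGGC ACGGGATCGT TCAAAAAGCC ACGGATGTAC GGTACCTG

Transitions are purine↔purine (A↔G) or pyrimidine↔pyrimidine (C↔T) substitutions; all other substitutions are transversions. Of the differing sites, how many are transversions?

3

Mismatches occur at site 3 (T→G, transversion), site 7 (T→A, transversion), site 12 (T→C, transition), site 15 (C→G, transversion).
Of the 4 differences, 1 transition and 3 transversions, so the answer is 3.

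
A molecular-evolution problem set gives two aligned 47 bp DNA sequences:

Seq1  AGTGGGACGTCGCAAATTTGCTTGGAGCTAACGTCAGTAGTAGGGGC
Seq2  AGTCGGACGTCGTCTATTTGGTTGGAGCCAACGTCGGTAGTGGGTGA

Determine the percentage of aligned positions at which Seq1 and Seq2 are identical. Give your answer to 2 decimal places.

The sequences differ at positions 4 (G/C), 13 (C/T), 14 (A/C), 15 (A/T), 21 (C/G), 29 (T/C), 36 (A/G), 42 (A/G), 45 (G/T), 47 (C/A).
37 of the 47 sites match, so the percent identity is 37/47 × 100 = 78.72%.

78.72%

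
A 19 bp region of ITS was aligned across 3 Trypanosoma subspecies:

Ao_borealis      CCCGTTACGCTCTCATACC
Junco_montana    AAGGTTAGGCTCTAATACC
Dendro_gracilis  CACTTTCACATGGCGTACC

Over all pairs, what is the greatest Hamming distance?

11

Pairwise Hamming distances:
  Ao_borealis vs Junco_montana: 5
  Ao_borealis vs Dendro_gracilis: 9
  Junco_montana vs Dendro_gracilis: 11
The largest is 11, between Junco_montana and Dendro_gracilis.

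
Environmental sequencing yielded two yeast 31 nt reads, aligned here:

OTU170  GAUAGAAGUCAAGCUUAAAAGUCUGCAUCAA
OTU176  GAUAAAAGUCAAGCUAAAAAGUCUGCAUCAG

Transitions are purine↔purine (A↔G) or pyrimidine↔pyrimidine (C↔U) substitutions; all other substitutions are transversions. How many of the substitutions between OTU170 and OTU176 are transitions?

2

Differing sites — 5:G/A (Ti); 16:U/A (Tv); 31:A/G (Ti).
Of the 3 differences, 2 transitions and 1 transversion, so the answer is 2.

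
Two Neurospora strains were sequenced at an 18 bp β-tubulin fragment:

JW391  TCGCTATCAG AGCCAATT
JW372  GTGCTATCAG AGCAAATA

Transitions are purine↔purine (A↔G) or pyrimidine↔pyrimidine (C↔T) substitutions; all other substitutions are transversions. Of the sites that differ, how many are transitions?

Mismatches occur at site 1 (T↔G, transversion), site 2 (C↔T, transition), site 14 (C↔A, transversion), site 18 (T↔A, transversion).
Of the 4 differences, 1 transition and 3 transversions, so the answer is 1.

1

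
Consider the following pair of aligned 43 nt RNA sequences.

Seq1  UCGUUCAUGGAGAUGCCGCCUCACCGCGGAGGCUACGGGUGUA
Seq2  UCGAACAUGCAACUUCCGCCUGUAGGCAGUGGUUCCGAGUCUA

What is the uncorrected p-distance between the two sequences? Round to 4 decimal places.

0.3721

Mismatches occur at site 4 (U/A), site 5 (U/A), site 10 (G/C), site 12 (G/A), site 13 (A/C), site 15 (G/U), site 22 (C/G), site 23 (A/U), site 24 (C/A), site 25 (C/G), site 28 (G/A), site 30 (A/U), site 33 (C/U), site 35 (A/C), site 38 (G/A), site 41 (G/C).
There are 16 differences over 43 sites, so p = 16/43 = 0.3721.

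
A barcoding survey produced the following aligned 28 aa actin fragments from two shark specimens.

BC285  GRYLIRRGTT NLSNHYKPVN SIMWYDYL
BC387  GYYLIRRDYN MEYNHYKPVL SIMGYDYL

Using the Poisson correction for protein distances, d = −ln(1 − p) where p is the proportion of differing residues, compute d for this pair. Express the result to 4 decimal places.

0.3878

Differing sites — 2:R/Y; 8:G/D; 9:T/Y; 10:T/N; 11:N/M; 12:L/E; 13:S/Y; 20:N/L; 24:W/G.
p = 9/28 = 0.321429.
d = −ln(1 − 0.321429) = −ln(0.678571) = 0.3878.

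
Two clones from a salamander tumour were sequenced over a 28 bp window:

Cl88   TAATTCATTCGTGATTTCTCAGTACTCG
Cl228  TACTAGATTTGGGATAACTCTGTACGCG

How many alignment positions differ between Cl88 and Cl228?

9

Mismatches occur at site 3 (A→C), site 5 (T→A), site 6 (C→G), site 10 (C→T), site 12 (T→G), site 16 (T→A), site 17 (T→A), site 21 (A→T), site 26 (T→G).
That gives 9 mismatches out of 28 aligned sites, so the Hamming distance is 9.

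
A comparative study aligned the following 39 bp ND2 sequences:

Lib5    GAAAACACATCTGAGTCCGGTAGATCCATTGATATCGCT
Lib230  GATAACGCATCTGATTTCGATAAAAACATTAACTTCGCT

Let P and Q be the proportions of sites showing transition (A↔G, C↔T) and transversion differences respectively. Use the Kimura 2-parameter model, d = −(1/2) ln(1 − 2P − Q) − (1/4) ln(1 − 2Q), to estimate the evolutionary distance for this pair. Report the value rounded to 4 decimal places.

The sequences differ at positions 3 (A/T, transversion), 7 (A/G, transition), 15 (G/T, transversion), 17 (C/T, transition), 20 (G/A, transition), 23 (G/A, transition), 25 (T/A, transversion), 26 (C/A, transversion), 31 (G/A, transition), 33 (T/C, transition), 34 (A/T, transversion).
Of the 11 differences, 6 transitions and 5 transversions over 39 sites: P = 6/39 = 0.153846, Q = 5/39 = 0.128205.
d = −0.5·ln(0.564103) − 0.25·ln(0.743590) = −0.5·(-0.572518) − 0.25·(-0.296265) = 0.3603.

0.3603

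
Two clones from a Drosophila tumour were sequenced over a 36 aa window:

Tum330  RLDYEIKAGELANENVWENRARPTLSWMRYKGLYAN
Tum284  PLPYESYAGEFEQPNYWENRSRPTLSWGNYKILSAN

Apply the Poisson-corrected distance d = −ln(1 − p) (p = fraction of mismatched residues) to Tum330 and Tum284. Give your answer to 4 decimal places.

0.4925

The sequences differ at positions 1 (R/P), 3 (D/P), 6 (I/S), 7 (K/Y), 11 (L/F), 12 (A/E), 13 (N/Q), 14 (E/P), 16 (V/Y), 21 (A/S), 28 (M/G), 29 (R/N), 32 (G/I), 34 (Y/S).
p = 14/36 = 0.388889.
d = −ln(1 − 0.388889) = −ln(0.611111) = 0.4925.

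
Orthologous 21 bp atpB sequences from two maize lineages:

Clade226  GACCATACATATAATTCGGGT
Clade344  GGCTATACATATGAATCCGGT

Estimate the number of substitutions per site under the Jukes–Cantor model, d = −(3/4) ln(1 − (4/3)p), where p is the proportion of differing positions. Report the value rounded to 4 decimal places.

0.2865

Differing sites — 2:A/G; 4:C/T; 13:A/G; 15:T/A; 18:G/C.
p = 5/21 = 0.238095.
d = −0.75 · ln(1 − (4/3)·0.238095) = −0.75 · ln(0.682540) = −0.75 · (-0.381934) = 0.2865.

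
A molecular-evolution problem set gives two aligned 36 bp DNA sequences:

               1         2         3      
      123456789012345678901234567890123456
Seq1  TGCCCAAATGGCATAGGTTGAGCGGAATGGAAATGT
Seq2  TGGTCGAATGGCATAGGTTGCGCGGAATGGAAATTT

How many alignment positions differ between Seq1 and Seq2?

5

Differing sites — 3:C/G; 4:C/T; 6:A/G; 21:A/C; 35:G/T.
That gives 5 mismatches out of 36 aligned sites, so the Hamming distance is 5.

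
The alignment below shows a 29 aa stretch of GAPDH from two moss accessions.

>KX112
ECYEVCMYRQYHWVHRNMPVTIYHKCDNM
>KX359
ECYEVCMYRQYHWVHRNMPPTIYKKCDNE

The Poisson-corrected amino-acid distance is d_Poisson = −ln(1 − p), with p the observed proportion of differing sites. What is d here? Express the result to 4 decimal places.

0.1092

The sequences differ at positions 20 (V/P), 24 (H/K), 29 (M/E).
p = 3/29 = 0.103448.
d = −ln(1 − 0.103448) = −ln(0.896552) = 0.1092.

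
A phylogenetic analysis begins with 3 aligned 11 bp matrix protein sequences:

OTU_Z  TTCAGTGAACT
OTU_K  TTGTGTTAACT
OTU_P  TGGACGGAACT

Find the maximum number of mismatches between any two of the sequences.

5

Pairwise Hamming distances:
  OTU_Z vs OTU_K: 3
  OTU_Z vs OTU_P: 4
  OTU_K vs OTU_P: 5
The largest is 5, between OTU_K and OTU_P.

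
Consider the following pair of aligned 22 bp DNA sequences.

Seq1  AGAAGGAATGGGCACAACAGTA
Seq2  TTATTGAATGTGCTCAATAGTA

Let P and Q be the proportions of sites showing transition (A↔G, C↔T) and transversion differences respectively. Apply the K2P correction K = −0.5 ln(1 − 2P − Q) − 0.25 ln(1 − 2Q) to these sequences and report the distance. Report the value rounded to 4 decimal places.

0.4231

Differing sites — 1:A/T (Tv); 2:G/T (Tv); 4:A/T (Tv); 5:G/T (Tv); 11:G/T (Tv); 14:A/T (Tv); 18:C/T (Ti).
Of the 7 differences, 1 transition and 6 transversions over 22 sites: P = 1/22 = 0.045455, Q = 6/22 = 0.272727.
d = −0.5·ln(0.636363) − 0.25·ln(0.454546) = −0.5·(-0.451986) − 0.25·(-0.788456) = 0.4231.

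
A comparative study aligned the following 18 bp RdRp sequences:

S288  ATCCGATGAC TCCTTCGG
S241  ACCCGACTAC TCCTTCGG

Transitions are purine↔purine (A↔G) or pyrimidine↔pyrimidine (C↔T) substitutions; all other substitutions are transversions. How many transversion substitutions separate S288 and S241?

Mismatches occur at site 2 (T/C, transition), site 7 (T/C, transition), site 8 (G/T, transversion).
Of the 3 differences, 2 transitions and 1 transversion, so the answer is 1.

1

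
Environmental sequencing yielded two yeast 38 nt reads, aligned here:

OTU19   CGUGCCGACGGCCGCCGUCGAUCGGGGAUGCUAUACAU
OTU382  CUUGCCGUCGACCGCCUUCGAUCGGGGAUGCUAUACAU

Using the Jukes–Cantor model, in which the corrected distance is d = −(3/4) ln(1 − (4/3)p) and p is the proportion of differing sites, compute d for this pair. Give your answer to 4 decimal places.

Mismatches occur at site 2 (G→U), site 8 (A→U), site 11 (G→A), site 17 (G→U).
p = 4/38 = 0.105263.
d = −0.75 · ln(1 − (4/3)·0.105263) = −0.75 · ln(0.859649) = −0.75 · (-0.151231) = 0.1134.

0.1134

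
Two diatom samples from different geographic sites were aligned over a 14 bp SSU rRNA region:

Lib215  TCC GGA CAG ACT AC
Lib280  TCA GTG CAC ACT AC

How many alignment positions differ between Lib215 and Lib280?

Mismatches occur at site 3 (C→A), site 5 (G→T), site 6 (A→G), site 9 (G→C).
That gives 4 mismatches out of 14 aligned sites, so the Hamming distance is 4.

4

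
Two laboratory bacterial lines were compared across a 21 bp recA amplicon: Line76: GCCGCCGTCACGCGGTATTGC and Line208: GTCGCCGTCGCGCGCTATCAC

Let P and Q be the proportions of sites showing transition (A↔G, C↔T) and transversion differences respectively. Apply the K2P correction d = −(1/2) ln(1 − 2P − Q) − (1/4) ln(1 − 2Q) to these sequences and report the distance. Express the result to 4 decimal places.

0.3048

Mismatches occur at site 2 (C→T, transition), site 10 (A→G, transition), site 15 (G→C, transversion), site 19 (T→C, transition), site 20 (G→A, transition).
Of the 5 differences, 4 transitions and 1 transversion over 21 sites: P = 4/21 = 0.190476, Q = 1/21 = 0.047619.
d = −0.5·ln(0.571429) − 0.25·ln(0.904762) = −0.5·(-0.559615) − 0.25·(-0.100083) = 0.3048.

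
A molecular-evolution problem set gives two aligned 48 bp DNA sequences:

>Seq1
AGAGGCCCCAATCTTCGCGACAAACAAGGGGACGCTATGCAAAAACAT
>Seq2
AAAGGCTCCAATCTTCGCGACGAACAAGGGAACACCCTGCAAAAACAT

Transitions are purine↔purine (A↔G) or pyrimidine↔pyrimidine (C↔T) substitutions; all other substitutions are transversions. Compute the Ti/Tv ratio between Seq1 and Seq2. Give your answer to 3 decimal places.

Mismatches occur at site 2 (G→A, transition), site 7 (C→T, transition), site 22 (A→G, transition), site 31 (G→A, transition), site 34 (G→A, transition), site 36 (T→C, transition), site 37 (A→C, transversion).
Of the 7 differences, 6 transitions and 1 transversion, so Ti/Tv = 6/1 = 6.000.

6.000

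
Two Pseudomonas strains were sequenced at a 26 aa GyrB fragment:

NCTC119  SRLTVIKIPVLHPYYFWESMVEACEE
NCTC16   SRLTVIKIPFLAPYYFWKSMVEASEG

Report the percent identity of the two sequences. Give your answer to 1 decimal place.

80.8%

The sequences differ at positions 10 (V/F), 12 (H/A), 18 (E/K), 24 (C/S), 26 (E/G).
21 of the 26 sites match, so the percent identity is 21/26 × 100 = 80.8%.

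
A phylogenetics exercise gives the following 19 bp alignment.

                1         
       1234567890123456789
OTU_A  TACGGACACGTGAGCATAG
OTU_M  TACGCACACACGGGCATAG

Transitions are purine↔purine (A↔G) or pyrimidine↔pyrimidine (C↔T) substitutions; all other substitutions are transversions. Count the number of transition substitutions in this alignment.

The sequences differ at positions 5 (G/C, transversion), 10 (G/A, transition), 11 (T/C, transition), 13 (A/G, transition).
Of the 4 differences, 3 transitions and 1 transversion, so the answer is 3.

3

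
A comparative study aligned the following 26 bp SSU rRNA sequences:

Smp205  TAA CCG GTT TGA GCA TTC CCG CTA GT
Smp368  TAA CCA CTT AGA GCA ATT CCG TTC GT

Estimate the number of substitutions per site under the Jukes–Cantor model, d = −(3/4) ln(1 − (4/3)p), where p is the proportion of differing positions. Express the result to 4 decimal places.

Mismatches occur at site 6 (G→A), site 7 (G→C), site 10 (T→A), site 16 (T→A), site 18 (C→T), site 22 (C→T), site 24 (A→C).
p = 7/26 = 0.269231.
d = −0.75 · ln(1 − (4/3)·0.269231) = −0.75 · ln(0.641025) = −0.75 · (-0.444687) = 0.3335.

0.3335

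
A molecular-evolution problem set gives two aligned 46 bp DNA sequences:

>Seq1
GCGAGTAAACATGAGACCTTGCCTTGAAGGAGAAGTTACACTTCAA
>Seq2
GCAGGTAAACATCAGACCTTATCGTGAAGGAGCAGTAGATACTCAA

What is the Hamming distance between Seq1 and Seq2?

13

The sequences differ at positions 3 (G/A), 4 (A/G), 13 (G/C), 21 (G/A), 22 (C/T), 24 (T/G), 33 (A/C), 37 (T/A), 38 (A/G), 39 (C/A), 40 (A/T), 41 (C/A), 42 (T/C).
That gives 13 mismatches out of 46 aligned sites, so the Hamming distance is 13.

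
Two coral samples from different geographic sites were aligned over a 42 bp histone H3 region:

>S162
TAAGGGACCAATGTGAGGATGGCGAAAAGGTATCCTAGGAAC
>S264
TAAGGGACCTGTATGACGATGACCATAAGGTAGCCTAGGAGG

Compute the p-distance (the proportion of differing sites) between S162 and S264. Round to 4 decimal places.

0.2381

Differing sites — 10:A/T; 11:A/G; 13:G/A; 17:G/C; 22:G/A; 24:G/C; 26:A/T; 33:T/G; 41:A/G; 42:C/G.
There are 10 differences over 42 sites, so p = 10/42 = 0.2381.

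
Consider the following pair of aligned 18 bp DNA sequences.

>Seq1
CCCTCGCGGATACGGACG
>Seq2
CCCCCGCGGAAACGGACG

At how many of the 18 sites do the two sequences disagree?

Differing sites — 4:T/C; 11:T/A.
That gives 2 mismatches out of 18 aligned sites, so the Hamming distance is 2.

2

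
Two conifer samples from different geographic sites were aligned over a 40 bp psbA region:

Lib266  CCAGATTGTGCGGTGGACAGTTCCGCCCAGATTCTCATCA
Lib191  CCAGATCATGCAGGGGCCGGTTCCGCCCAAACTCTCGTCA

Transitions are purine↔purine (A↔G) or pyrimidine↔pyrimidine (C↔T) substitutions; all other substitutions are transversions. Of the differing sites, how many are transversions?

2

The sequences differ at positions 7 (T/C, transition), 8 (G/A, transition), 12 (G/A, transition), 14 (T/G, transversion), 17 (A/C, transversion), 19 (A/G, transition), 30 (G/A, transition), 32 (T/C, transition), 37 (A/G, transition).
Of the 9 differences, 7 transitions and 2 transversions, so the answer is 2.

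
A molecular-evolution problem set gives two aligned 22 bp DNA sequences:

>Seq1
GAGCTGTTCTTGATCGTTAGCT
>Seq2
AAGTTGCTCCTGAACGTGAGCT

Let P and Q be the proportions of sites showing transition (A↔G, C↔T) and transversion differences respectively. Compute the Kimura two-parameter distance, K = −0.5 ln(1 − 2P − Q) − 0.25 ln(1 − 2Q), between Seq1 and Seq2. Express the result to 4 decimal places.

The sequences differ at positions 1 (G/A, transition), 4 (C/T, transition), 7 (T/C, transition), 10 (T/C, transition), 14 (T/A, transversion), 18 (T/G, transversion).
Of the 6 differences, 4 transitions and 2 transversions over 22 sites: P = 4/22 = 0.181818, Q = 2/22 = 0.090909.
d = −0.5·ln(0.545455) − 0.25·ln(0.818182) = −0.5·(-0.606135) − 0.25·(-0.200670) = 0.3532.

0.3532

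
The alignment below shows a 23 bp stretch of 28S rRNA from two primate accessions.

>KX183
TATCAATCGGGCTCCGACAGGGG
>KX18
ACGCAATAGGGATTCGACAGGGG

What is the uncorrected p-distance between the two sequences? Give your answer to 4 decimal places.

0.2609

Differing sites — 1:T/A; 2:A/C; 3:T/G; 8:C/A; 12:C/A; 14:C/T.
There are 6 differences over 23 sites, so p = 6/23 = 0.2609.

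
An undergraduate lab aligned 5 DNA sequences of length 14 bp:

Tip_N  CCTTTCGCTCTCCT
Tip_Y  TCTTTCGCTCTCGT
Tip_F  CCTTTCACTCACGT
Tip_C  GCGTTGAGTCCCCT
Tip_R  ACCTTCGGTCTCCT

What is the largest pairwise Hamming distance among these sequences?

7

Pairwise Hamming distances:
  Tip_N vs Tip_Y: 2
  Tip_N vs Tip_F: 3
  Tip_N vs Tip_C: 6
  Tip_N vs Tip_R: 3
  Tip_Y vs Tip_F: 3
  Tip_Y vs Tip_C: 7
  Tip_Y vs Tip_R: 4
  Tip_F vs Tip_C: 6
  Tip_F vs Tip_R: 6
  Tip_C vs Tip_R: 5
The largest is 7, between Tip_Y and Tip_C.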